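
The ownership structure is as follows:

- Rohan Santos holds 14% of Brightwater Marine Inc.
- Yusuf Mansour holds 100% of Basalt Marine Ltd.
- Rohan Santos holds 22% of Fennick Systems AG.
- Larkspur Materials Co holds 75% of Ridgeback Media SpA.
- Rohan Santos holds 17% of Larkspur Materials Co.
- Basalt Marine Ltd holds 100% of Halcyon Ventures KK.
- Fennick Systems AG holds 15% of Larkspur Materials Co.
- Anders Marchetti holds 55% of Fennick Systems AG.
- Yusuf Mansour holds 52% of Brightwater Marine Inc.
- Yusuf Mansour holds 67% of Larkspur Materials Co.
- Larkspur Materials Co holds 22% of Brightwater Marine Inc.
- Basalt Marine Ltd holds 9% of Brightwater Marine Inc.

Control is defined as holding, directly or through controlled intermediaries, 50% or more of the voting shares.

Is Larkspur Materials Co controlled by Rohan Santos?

Rohan's largest direct stake is 22% in Fennick, which does not meet the threshold, so Rohan controls no company.
In Larkspur, Rohan's side holds only 17%, not ≥ 50%.
So Rohan does not control Larkspur.

No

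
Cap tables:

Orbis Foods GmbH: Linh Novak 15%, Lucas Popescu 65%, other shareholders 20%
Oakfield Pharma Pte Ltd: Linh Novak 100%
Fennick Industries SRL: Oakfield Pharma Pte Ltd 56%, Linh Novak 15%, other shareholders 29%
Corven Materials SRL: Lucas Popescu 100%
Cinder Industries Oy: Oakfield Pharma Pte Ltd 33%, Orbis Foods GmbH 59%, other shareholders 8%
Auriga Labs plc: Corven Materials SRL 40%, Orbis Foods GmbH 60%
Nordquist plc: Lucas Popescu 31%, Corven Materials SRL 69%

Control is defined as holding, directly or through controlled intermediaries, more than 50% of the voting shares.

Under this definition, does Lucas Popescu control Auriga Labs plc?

Yes

Lucas holds 100% of Corven, so Lucas controls Corven.
Lucas holds 65% of Orbis, so Lucas controls Orbis.
Corven and Orbis together hold 40% + 60% = 100% of Auriga, so Lucas controls Auriga.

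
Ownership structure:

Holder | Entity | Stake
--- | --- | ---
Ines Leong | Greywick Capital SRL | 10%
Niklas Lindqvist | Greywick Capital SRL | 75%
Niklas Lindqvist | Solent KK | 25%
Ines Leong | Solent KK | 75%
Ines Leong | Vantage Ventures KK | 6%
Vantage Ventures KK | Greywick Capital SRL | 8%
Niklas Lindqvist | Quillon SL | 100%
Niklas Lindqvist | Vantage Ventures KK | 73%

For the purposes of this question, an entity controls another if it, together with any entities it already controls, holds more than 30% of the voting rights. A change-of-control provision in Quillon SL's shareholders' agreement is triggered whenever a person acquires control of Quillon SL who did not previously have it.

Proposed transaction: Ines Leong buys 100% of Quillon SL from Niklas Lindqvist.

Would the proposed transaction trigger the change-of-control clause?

The purchase adds only to Ines's holdings (Niklas's stake shrinks), so Ines is the only person who could newly come to control Quillon.
Ines holds 75% of Solent, so Ines controls Solent.
Neither Ines nor any entity Ines controls holds any voting interest in Quillon.
So before the transaction, Ines does not control Quillon.
After the purchase, Ines holds 100% of Quillon directly, and Niklas's stake falls to 0%.
Ines holds 100% of Quillon, so Ines controls Quillon.
Ines did not control Quillon before and does after, so the clause is triggered.

Yes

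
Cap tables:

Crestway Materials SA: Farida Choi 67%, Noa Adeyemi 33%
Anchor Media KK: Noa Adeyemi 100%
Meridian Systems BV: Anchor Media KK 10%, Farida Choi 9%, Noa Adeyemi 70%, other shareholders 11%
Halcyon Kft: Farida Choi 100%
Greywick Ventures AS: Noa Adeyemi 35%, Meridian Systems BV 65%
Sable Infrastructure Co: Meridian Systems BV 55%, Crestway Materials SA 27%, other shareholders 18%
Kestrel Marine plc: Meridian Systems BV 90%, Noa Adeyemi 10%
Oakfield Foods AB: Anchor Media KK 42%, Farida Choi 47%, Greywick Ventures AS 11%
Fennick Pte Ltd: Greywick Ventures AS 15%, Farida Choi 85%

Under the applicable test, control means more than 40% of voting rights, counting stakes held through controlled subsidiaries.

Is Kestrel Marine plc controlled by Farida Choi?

No

Farida holds 67% of Crestway, so Farida controls Crestway.
Farida holds 100% of Halcyon, so Farida controls Halcyon.
Farida holds 47% of Oakfield, so Farida controls Oakfield.
Farida holds 85% of Fennick, so Farida controls Fennick.
Neither Farida nor any entity Farida controls holds any voting interest in Kestrel.
So Farida does not control Kestrel.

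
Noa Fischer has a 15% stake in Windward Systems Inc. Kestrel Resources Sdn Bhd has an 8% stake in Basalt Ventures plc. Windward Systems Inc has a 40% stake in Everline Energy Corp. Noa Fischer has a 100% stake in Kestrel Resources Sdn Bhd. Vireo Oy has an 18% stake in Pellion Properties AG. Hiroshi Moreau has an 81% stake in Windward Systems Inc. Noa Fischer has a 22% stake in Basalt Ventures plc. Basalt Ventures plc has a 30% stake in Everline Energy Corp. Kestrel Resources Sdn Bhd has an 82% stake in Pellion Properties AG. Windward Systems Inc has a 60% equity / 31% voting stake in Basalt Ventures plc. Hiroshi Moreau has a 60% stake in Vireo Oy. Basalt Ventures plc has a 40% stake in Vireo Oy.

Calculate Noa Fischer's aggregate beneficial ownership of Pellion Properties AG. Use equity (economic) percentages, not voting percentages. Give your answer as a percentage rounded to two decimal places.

84.81%

Noa reaches Pellion along 4 paths.
Via Basalt → Vireo: 22% × 40% × 18% = 1.584%.
Via Windward → Basalt → Vireo: 15% × 60% × 40% × 18% = 0.648%.
Via Kestrel → Basalt → Vireo: 100% × 8% × 40% × 18% = 0.576%.
Via Kestrel: 100% × 82% = 82%.
Total: 1.584% + 0.648% + 0.576% + 82% = 84.808%.
Rounded: 84.81%.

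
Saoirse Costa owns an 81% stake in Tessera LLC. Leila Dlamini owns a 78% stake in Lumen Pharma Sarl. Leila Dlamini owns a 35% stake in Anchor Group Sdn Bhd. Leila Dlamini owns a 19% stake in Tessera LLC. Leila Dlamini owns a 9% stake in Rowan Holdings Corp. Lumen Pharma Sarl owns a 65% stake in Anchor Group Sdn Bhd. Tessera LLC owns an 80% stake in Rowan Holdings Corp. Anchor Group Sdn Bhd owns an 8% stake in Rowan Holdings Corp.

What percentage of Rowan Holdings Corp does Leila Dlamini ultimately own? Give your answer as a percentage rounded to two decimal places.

Leila reaches Rowan along 4 paths.
Direct stake: 9% = 9%.
Via Anchor: 35% × 8% = 2.8%.
Via Lumen → Anchor: 78% × 65% × 8% = 4.056%.
Via Tessera: 19% × 80% = 15.2%.
Total: 9% + 2.8% + 4.056% + 15.2% = 31.056%.
Rounded: 31.06%.

31.06%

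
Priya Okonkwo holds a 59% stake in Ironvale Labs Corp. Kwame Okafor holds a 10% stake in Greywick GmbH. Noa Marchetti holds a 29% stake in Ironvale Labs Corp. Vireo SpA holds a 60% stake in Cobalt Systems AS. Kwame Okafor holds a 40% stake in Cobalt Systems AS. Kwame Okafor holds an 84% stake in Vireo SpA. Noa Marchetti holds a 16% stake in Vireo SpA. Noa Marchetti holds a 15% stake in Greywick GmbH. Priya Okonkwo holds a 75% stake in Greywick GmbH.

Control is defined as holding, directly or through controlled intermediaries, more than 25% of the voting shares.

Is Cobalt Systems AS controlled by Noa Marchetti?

No

Noa holds 29% of Ironvale, so Noa controls Ironvale.
Neither Noa nor any entity Noa controls holds any voting interest in Cobalt.
So Noa does not control Cobalt.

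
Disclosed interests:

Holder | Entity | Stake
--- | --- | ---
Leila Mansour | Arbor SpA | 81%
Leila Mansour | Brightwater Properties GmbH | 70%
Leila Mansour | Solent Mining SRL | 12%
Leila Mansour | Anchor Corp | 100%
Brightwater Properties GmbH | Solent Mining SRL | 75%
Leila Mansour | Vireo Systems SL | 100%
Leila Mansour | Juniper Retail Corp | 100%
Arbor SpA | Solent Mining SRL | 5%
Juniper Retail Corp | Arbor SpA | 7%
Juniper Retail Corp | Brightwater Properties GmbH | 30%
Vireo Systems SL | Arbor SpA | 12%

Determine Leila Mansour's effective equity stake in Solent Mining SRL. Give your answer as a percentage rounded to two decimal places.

92.00%

Leila reaches Solent along 6 paths.
Via Juniper → Brightwater: 100% × 30% × 75% = 22.5%.
Via Brightwater: 70% × 75% = 52.5%.
Via Vireo → Arbor: 100% × 12% × 5% = 0.6%.
Via Arbor: 81% × 5% = 4.05%.
Via Juniper → Arbor: 100% × 7% × 5% = 0.35%.
Direct stake: 12% = 12%.
Total: 22.5% + 52.5% + 0.6% + 4.05% + 0.35% + 12% = 92%.
Rounded: 92.00%.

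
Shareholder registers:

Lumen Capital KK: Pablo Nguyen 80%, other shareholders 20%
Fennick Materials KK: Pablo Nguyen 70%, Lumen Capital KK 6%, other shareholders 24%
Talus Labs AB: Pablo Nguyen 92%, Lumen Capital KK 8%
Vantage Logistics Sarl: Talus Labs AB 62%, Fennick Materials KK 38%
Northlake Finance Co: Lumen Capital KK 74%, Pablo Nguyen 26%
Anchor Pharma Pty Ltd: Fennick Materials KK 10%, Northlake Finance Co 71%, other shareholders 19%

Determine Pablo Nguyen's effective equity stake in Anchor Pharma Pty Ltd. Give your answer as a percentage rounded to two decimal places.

Pablo reaches Anchor along 4 paths.
Via Fennick: 70% × 10% = 7%.
Via Lumen → Fennick: 80% × 6% × 10% = 0.48%.
Via Lumen → Northlake: 80% × 74% × 71% = 42.032%.
Via Northlake: 26% × 71% = 18.46%.
Total: 7% + 0.48% + 42.032% + 18.46% = 67.972%.
Rounded: 67.97%.

67.97%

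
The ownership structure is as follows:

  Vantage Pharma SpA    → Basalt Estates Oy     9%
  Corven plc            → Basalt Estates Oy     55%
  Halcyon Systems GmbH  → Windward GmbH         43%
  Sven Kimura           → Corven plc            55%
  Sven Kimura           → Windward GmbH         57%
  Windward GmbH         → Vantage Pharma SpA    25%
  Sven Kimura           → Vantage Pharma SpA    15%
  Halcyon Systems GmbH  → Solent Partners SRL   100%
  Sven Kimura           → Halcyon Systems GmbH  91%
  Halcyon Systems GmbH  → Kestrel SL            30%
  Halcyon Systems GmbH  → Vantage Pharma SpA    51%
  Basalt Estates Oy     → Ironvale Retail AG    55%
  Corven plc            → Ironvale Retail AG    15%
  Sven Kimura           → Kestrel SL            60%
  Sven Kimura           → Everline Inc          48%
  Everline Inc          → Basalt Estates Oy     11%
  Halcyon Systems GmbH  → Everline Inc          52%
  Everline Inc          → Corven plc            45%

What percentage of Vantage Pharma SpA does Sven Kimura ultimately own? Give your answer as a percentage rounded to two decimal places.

Sven reaches Vantage along 4 paths.
Direct stake: 15% = 15%.
Via Halcyon → Windward: 91% × 43% × 25% = 9.7825%.
Via Windward: 57% × 25% = 14.25%.
Via Halcyon: 91% × 51% = 46.41%.
Total: 15% + 9.7825% + 14.25% + 46.41% = 85.4425%.
Rounded: 85.44%.

85.44%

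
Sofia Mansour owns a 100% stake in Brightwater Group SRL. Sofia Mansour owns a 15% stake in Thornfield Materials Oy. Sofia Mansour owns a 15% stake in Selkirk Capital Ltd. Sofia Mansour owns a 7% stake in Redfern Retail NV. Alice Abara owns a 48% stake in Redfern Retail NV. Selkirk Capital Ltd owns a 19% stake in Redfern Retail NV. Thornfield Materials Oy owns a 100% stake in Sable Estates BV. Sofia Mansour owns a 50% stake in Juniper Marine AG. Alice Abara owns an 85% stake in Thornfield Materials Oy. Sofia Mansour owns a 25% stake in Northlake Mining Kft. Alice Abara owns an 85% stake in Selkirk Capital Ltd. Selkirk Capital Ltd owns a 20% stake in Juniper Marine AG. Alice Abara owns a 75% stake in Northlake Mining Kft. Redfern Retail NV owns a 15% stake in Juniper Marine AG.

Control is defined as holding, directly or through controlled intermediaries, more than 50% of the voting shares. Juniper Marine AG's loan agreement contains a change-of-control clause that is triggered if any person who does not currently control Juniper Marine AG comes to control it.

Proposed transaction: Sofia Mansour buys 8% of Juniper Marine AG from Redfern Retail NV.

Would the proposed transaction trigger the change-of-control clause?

The purchase adds only to Sofia's holdings (Redfern's stake shrinks), so Sofia is the only person who could newly come to control Juniper.
Sofia holds 100% of Brightwater, so Sofia controls Brightwater.
In Juniper, Sofia's side holds only 50%, not > 50%.
So before the transaction, Sofia does not control Juniper.
After the purchase, Sofia's direct stake in Juniper rises to 50% + 8% = 58%, and Redfern's stake falls to 7%.
Sofia holds 58% of Juniper, so Sofia controls Juniper.
Sofia did not control Juniper before and does after, so the clause is triggered.

Yes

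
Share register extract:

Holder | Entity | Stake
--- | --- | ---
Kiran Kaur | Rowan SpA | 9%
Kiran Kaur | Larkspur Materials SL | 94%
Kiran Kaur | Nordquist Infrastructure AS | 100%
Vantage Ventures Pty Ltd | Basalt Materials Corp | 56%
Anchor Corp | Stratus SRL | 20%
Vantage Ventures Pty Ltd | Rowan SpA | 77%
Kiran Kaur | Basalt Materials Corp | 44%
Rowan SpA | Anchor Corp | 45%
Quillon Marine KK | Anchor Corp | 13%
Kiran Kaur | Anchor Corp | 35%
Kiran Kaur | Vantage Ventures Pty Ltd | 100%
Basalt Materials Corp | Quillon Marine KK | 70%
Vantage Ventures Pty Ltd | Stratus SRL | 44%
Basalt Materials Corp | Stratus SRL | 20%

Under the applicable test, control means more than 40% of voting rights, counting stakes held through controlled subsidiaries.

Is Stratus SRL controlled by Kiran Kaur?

Kiran holds 100% of Vantage, so Kiran controls Vantage.
Kiran and Vantage together hold 44% + 56% = 100% of Basalt, so Kiran controls Basalt.
Basalt holds 70% of Quillon, so Kiran controls Quillon.
Vantage and Kiran together hold 77% + 9% = 86% of Rowan, so Kiran controls Rowan.
Kiran and Rowan and Quillon together hold 35% + 45% + 13% = 93% of Anchor, so Kiran controls Anchor.
Vantage and Anchor and Basalt together hold 44% + 20% + 20% = 84% of Stratus, so Kiran controls Stratus.

Yes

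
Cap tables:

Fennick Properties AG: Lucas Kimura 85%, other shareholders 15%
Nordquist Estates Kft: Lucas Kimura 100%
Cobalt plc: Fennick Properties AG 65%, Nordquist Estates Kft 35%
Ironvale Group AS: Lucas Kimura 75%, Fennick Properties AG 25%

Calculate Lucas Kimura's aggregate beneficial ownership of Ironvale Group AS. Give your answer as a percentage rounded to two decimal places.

Lucas reaches Ironvale along 2 paths.
Direct stake: 75% = 75%.
Via Fennick: 85% × 25% = 21.25%.
Total: 75% + 21.25% = 96.25%.

96.25%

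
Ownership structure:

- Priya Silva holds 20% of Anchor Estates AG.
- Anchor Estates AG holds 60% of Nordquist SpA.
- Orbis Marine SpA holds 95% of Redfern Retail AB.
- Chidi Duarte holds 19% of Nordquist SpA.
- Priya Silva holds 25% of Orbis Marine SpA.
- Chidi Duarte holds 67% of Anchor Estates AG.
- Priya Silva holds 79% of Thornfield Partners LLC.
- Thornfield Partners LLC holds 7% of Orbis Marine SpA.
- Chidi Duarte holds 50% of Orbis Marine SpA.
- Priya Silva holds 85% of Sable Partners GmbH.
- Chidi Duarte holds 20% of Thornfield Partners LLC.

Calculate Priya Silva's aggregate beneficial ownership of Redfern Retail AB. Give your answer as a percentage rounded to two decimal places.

29.00%

Priya reaches Redfern along 2 paths.
Via Thornfield → Orbis: 79% × 7% × 95% = 5.2535%.
Via Orbis: 25% × 95% = 23.75%.
Total: 5.2535% + 23.75% = 29.0035%.
Rounded: 29.00%.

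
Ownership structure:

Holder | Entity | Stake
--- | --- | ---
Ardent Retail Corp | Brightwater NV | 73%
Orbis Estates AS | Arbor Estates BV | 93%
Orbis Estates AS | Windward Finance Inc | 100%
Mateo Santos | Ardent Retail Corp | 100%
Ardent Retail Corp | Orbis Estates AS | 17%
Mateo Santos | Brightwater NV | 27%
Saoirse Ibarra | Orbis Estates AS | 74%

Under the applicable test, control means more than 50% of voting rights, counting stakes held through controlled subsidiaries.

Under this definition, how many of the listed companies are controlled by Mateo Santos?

2

Mateo holds 100% of Ardent, so Mateo controls Ardent.
Mateo and Ardent together hold 27% + 73% = 100% of Brightwater, so Mateo controls Brightwater.
No other company's threshold is met.
Mateo controls 2 companies.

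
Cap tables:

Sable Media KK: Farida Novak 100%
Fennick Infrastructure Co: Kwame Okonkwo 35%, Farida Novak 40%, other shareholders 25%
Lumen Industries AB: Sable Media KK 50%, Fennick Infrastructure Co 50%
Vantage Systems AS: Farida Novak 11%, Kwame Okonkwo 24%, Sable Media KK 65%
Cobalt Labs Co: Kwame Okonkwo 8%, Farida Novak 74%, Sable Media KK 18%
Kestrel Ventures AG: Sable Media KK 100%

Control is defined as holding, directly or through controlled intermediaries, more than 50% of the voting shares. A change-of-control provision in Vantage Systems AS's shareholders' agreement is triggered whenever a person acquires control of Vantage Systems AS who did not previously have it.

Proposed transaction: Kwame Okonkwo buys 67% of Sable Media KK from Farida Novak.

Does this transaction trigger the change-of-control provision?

The purchase adds only to Kwame's holdings (Farida's stake shrinks), so Kwame is the only person who could newly come to control Vantage.
Kwame's largest direct stake is 35% in Fennick, which does not meet the threshold, so Kwame controls no company.
In Vantage, Kwame's side holds only 24%, not > 50%.
So before the transaction, Kwame does not control Vantage.
After the purchase, Kwame holds 67% of Sable directly, and Farida's stake falls to 33%.
Kwame holds 67% of Sable, so Kwame controls Sable.
Kwame and Sable together hold 24% + 65% = 89% of Vantage, so Kwame controls Vantage.
Kwame did not control Vantage before and does after, so the clause is triggered.

Yes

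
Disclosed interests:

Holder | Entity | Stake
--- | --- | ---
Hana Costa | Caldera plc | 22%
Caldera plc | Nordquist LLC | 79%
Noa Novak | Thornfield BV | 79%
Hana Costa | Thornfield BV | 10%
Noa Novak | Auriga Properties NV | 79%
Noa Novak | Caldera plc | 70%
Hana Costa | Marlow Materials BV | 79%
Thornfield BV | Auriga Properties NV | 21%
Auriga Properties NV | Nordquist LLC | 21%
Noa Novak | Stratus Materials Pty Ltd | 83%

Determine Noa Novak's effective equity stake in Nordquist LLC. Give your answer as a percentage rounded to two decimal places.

Noa reaches Nordquist along 3 paths.
Via Caldera: 70% × 79% = 55.3%.
Via Auriga: 79% × 21% = 16.59%.
Via Thornfield → Auriga: 79% × 21% × 21% = 3.4839%.
Total: 55.3% + 16.59% + 3.4839% = 75.3739%.
Rounded: 75.37%.

75.37%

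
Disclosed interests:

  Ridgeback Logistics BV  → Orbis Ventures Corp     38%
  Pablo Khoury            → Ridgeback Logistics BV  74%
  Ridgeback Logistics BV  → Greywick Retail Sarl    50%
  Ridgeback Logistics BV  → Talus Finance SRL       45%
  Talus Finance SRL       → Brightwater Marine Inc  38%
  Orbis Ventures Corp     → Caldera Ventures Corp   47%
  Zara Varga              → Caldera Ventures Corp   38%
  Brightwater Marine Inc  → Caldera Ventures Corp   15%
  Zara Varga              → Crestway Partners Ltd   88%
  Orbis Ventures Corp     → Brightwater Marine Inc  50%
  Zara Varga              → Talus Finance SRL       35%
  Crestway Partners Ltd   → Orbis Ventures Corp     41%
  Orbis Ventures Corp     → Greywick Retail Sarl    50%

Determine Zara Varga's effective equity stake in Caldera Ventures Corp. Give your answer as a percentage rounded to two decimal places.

59.66%

Zara reaches Caldera along 4 paths.
Direct stake: 38% = 38%.
Via Crestway → Orbis: 88% × 41% × 47% = 16.9576%.
Via Talus → Brightwater: 35% × 38% × 15% = 1.995%.
Via Crestway → Orbis → Brightwater: 88% × 41% × 50% × 15% = 2.706%.
Total: 38% + 16.9576% + 1.995% + 2.706% = 59.6586%.
Rounded: 59.66%.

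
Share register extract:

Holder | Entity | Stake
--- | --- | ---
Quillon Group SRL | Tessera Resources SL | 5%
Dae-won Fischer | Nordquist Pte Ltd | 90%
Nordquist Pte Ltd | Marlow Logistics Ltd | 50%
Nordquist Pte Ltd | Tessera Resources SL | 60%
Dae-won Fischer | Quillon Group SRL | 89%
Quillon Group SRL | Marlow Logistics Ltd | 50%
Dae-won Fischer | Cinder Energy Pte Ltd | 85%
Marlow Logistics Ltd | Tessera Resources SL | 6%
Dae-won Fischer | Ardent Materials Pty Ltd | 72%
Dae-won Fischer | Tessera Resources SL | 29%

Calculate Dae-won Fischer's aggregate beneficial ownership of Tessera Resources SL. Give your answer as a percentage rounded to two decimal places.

Dae-won reaches Tessera along 5 paths.
Via Nordquist → Marlow: 90% × 50% × 6% = 2.7%.
Via Quillon → Marlow: 89% × 50% × 6% = 2.67%.
Via Nordquist: 90% × 60% = 54%.
Direct stake: 29% = 29%.
Via Quillon: 89% × 5% = 4.45%.
Total: 2.7% + 2.67% + 54% + 29% + 4.45% = 92.82%.

92.82%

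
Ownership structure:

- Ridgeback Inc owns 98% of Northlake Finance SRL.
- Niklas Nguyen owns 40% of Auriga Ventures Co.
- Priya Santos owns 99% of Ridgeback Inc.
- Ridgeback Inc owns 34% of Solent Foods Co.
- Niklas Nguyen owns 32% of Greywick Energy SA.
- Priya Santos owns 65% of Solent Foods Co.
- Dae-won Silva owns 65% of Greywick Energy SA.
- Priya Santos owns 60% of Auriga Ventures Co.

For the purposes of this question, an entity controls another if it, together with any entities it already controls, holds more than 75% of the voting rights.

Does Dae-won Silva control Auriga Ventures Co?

Dae-won's largest direct stake is 65% in Greywick, which does not meet the threshold, so Dae-won controls no company.
Neither Dae-won nor any entity Dae-won controls holds any voting interest in Auriga.
So Dae-won does not control Auriga.

No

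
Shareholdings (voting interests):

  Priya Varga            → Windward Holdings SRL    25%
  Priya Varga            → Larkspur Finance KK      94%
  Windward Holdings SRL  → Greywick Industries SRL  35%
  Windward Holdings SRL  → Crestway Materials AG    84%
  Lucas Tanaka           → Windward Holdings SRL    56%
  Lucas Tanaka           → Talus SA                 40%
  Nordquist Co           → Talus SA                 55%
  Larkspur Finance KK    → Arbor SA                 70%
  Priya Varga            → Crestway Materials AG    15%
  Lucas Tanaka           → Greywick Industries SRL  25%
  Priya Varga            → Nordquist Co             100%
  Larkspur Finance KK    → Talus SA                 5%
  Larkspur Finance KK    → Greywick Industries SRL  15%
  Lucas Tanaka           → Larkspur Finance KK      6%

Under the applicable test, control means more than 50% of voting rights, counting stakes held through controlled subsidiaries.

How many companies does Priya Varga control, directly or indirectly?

Priya holds 94% of Larkspur, so Priya controls Larkspur.
Priya holds 100% of Nordquist, so Priya controls Nordquist.
Larkspur and Nordquist together hold 5% + 55% = 60% of Talus, so Priya controls Talus.
Larkspur holds 70% of Arbor, so Priya controls Arbor.
No other company's threshold is met.
Priya controls 4 companies.

4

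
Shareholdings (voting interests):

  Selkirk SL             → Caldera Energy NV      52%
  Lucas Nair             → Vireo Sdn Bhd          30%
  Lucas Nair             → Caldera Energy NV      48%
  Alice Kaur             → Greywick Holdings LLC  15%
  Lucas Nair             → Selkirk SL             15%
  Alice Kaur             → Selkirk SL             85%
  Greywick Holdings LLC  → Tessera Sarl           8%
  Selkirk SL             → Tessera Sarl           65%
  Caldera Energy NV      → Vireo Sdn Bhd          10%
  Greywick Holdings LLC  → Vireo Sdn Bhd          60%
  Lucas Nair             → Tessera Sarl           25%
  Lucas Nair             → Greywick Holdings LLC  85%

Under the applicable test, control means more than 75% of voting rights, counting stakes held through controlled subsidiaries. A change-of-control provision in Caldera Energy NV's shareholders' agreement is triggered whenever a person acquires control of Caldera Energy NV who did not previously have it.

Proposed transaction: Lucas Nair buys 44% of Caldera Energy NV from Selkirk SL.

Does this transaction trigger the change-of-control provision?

Yes

The purchase adds only to Lucas's holdings (Selkirk's stake shrinks), so Lucas is the only person who could newly come to control Caldera.
Lucas holds 85% of Greywick, so Lucas controls Greywick.
Greywick and Lucas together hold 60% + 30% = 90% of Vireo, so Lucas controls Vireo.
In Caldera, Lucas's side holds only 48%, not > 75%.
So before the transaction, Lucas does not control Caldera.
After the purchase, Lucas's direct stake in Caldera rises to 48% + 44% = 92%, and Selkirk's stake falls to 8%.
Lucas holds 92% of Caldera, so Lucas controls Caldera.
Lucas did not control Caldera before and does after, so the clause is triggered.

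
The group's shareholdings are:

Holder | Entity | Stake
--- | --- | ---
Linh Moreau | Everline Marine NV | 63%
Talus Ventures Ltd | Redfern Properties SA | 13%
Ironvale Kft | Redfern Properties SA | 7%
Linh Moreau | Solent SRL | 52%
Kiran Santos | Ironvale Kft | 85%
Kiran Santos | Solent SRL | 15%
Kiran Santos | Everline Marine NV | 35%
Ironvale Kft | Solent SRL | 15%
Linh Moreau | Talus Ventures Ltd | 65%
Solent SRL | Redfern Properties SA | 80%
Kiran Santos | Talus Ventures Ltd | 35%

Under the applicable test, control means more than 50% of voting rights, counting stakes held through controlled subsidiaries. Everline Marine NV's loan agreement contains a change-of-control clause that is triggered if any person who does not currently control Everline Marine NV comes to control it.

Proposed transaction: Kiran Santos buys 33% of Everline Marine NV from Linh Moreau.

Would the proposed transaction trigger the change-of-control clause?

Yes

The purchase adds only to Kiran's holdings (Linh's stake shrinks), so Kiran is the only person who could newly come to control Everline.
Kiran holds 85% of Ironvale, so Kiran controls Ironvale.
In Everline, Kiran's side holds only 35%, not > 50%.
So before the transaction, Kiran does not control Everline.
After the purchase, Kiran's direct stake in Everline rises to 35% + 33% = 68%, and Linh's stake falls to 30%.
Kiran holds 68% of Everline, so Kiran controls Everline.
Kiran did not control Everline before and does after, so the clause is triggered.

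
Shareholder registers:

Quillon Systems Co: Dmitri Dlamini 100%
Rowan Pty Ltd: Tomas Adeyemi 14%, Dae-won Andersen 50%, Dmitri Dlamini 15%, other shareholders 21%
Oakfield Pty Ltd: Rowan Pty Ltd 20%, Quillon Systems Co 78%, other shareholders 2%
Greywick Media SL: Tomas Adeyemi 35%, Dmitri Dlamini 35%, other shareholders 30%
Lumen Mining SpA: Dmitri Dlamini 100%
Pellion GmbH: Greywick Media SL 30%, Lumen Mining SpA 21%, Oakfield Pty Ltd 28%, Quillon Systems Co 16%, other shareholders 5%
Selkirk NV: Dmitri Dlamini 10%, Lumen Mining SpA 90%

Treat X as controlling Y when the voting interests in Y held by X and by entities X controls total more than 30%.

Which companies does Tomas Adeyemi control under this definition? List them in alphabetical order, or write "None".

Greywick Media SL

Tomas holds 35% of Greywick, so Tomas controls Greywick.
No other company's threshold is met.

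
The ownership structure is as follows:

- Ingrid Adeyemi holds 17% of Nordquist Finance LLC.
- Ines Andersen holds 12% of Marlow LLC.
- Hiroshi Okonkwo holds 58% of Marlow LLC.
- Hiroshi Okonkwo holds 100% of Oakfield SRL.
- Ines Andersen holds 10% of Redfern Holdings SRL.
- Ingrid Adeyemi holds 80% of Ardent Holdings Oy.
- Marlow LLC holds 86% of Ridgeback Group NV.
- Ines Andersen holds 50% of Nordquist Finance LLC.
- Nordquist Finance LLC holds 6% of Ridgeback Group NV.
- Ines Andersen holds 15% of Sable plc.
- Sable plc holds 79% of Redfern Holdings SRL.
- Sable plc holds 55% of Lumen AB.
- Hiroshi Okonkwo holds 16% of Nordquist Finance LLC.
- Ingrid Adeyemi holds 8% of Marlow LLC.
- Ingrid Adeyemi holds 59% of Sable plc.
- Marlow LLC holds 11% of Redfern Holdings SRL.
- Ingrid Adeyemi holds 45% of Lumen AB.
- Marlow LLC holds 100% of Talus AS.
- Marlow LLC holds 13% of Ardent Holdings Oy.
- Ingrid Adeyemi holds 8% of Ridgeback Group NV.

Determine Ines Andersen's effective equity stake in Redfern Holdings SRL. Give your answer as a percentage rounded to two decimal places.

Ines reaches Redfern along 3 paths.
Via Sable: 15% × 79% = 11.85%.
Direct stake: 10% = 10%.
Via Marlow: 12% × 11% = 1.32%.
Total: 11.85% + 10% + 1.32% = 23.17%.

23.17%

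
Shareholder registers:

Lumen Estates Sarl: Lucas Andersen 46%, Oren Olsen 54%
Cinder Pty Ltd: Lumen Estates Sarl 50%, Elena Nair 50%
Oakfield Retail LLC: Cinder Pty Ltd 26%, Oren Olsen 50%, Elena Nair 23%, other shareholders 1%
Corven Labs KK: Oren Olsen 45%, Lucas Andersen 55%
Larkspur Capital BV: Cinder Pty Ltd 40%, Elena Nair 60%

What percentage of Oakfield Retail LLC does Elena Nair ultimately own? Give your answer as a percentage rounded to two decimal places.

Elena reaches Oakfield along 2 paths.
Via Cinder: 50% × 26% = 13%.
Direct stake: 23% = 23%.
Total: 13% + 23% = 36%.
Rounded: 36.00%.

36.00%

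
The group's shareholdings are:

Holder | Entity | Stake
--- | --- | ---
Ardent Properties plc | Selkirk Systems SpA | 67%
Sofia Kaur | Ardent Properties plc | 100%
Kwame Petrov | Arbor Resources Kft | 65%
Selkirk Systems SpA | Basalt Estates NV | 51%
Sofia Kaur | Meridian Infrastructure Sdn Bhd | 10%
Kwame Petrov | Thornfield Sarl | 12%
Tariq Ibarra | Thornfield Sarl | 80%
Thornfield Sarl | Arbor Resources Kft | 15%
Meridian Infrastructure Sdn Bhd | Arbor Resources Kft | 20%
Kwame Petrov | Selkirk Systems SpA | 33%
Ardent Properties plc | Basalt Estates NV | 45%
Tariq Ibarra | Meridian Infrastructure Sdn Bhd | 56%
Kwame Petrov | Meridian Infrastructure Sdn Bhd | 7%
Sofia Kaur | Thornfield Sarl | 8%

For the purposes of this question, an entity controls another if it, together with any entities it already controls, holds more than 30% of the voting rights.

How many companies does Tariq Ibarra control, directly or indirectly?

3

Tariq holds 56% of Meridian, so Tariq controls Meridian.
Tariq holds 80% of Thornfield, so Tariq controls Thornfield.
Meridian and Thornfield together hold 20% + 15% = 35% of Arbor, so Tariq controls Arbor.
No other company's threshold is met.
Tariq controls 3 companies.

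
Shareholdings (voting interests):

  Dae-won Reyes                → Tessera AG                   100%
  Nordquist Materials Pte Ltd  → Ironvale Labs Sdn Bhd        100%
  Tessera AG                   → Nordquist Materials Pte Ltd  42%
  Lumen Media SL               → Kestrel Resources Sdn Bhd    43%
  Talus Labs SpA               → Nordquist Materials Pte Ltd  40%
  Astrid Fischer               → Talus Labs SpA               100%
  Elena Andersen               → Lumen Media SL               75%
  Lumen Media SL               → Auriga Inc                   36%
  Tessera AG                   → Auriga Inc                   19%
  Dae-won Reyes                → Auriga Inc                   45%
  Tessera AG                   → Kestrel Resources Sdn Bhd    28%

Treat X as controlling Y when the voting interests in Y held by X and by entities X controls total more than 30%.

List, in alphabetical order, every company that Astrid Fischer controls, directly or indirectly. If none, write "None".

Astrid holds 100% of Talus, so Astrid controls Talus.
Talus holds 40% of Nordquist, so Astrid controls Nordquist.
Nordquist holds 100% of Ironvale, so Astrid controls Ironvale.
No other company's threshold is met.

Ironvale Labs Sdn Bhd, Nordquist Materials Pte Ltd, Talus Labs SpA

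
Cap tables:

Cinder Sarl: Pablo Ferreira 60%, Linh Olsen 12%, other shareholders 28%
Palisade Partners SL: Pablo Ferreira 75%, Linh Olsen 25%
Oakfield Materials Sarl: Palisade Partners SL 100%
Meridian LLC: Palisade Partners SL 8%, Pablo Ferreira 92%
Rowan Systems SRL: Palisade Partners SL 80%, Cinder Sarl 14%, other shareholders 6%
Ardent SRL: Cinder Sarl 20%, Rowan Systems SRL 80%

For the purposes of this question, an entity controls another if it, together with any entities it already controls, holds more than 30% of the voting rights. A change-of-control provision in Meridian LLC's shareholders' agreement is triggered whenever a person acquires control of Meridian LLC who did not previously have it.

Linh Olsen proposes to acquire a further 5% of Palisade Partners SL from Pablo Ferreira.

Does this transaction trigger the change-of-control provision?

No

The purchase adds only to Linh's holdings (Pablo's stake shrinks), so Linh is the only person who could newly come to control Meridian.
Linh's largest direct stake is 25% in Palisade, which does not meet the threshold, so Linh controls no company.
Neither Linh nor any entity Linh controls holds any voting interest in Meridian.
So before the transaction, Linh does not control Meridian.
After the purchase, Linh's direct stake in Palisade rises to 25% + 5% = 30%, and Pablo's stake falls to 70%.
Linh's side now holds 30% of Palisade, not > 30%, so Linh still does not control Palisade.
After the transaction, neither Linh nor any entity Linh controls holds a voting interest in Meridian, so Linh still does not control it.
No new person acquires control, so the clause is not triggered.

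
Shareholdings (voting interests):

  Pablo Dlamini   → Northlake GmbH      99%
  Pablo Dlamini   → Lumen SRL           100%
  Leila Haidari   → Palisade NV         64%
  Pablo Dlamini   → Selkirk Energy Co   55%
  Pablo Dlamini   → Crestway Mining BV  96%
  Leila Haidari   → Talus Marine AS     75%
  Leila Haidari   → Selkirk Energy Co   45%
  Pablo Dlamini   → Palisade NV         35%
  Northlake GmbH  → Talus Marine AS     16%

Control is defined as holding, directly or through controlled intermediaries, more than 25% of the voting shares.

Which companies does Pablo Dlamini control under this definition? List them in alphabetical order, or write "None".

Pablo holds 35% of Palisade, so Pablo controls Palisade.
Pablo holds 99% of Northlake, so Pablo controls Northlake.
Pablo holds 96% of Crestway, so Pablo controls Crestway.
Pablo holds 55% of Selkirk, so Pablo controls Selkirk.
Pablo holds 100% of Lumen, so Pablo controls Lumen.
No other company's threshold is met.

Crestway Mining BV, Lumen SRL, Northlake GmbH, Palisade NV, Selkirk Energy Co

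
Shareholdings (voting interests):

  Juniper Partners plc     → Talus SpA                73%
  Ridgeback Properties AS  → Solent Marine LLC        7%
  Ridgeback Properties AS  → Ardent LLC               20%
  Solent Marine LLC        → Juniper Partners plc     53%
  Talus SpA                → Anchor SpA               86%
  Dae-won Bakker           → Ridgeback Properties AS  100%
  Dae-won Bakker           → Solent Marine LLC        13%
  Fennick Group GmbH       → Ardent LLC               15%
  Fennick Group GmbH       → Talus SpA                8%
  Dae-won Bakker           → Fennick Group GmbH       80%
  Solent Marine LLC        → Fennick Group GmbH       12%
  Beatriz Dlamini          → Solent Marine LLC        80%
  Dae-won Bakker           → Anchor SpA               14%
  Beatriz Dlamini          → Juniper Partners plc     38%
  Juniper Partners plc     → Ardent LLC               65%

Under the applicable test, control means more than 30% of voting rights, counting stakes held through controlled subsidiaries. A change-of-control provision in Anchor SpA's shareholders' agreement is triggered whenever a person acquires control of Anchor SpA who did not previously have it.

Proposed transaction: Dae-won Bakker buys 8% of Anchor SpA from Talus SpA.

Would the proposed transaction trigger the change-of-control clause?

No

The purchase adds only to Dae-won's holdings (Talus's stake shrinks), so Dae-won is the only person who could newly come to control Anchor.
Dae-won holds 100% of Ridgeback, so Dae-won controls Ridgeback.
Dae-won holds 80% of Fennick, so Dae-won controls Fennick.
Ridgeback and Fennick together hold 20% + 15% = 35% of Ardent, so Dae-won controls Ardent.
In Anchor, Dae-won's side holds only 14%, not > 30%.
So before the transaction, Dae-won does not control Anchor.
After the purchase, Dae-won's direct stake in Anchor rises to 14% + 8% = 22%, and Talus's stake falls to 78%.
After the transaction, Dae-won's side holds 22% of Anchor, not > 30%, so Dae-won still does not control Anchor.
No new person acquires control, so the clause is not triggered.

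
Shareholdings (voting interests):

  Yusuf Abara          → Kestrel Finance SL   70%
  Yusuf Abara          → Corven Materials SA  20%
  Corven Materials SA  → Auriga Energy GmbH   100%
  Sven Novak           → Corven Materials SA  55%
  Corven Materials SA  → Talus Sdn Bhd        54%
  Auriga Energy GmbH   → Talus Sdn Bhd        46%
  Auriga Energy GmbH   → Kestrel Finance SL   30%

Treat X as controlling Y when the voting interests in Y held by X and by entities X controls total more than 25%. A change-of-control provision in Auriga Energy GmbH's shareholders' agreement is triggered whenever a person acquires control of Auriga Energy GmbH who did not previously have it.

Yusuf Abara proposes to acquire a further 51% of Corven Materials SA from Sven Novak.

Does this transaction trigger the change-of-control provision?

Yes

The purchase adds only to Yusuf's holdings (Sven's stake shrinks), so Yusuf is the only person who could newly come to control Auriga.
Yusuf holds 70% of Kestrel, so Yusuf controls Kestrel.
Neither Yusuf nor any entity Yusuf controls holds any voting interest in Auriga.
So before the transaction, Yusuf does not control Auriga.
After the purchase, Yusuf's direct stake in Corven rises to 20% + 51% = 71%, and Sven's stake falls to 4%.
Yusuf holds 71% of Corven, so Yusuf controls Corven.
Corven holds 100% of Auriga, so Yusuf controls Auriga.
Yusuf did not control Auriga before and does after, so the clause is triggered.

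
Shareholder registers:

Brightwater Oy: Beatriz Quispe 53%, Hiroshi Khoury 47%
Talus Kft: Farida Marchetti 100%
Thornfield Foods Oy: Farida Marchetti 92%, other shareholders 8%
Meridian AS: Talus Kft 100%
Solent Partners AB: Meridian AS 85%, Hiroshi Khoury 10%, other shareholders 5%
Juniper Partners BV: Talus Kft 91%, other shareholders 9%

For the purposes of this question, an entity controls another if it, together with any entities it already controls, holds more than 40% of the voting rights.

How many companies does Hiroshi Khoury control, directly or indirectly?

Hiroshi holds 47% of Brightwater, so Hiroshi controls Brightwater.
No other company's threshold is met.
Hiroshi controls 1 company.

1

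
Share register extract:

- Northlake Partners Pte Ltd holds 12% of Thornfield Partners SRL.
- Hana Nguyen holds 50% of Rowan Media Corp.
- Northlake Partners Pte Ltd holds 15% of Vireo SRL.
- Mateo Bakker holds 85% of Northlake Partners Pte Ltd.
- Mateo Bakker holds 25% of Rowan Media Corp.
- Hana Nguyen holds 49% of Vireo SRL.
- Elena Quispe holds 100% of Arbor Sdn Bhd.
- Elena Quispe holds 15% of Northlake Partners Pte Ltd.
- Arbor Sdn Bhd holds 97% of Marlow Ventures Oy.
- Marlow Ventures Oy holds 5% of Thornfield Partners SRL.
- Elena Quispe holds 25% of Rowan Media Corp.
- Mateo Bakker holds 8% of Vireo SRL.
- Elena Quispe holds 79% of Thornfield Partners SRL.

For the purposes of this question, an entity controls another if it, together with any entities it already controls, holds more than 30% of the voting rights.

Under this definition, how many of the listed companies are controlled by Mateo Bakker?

1

Mateo holds 85% of Northlake, so Mateo controls Northlake.
No other company's threshold is met.
Mateo controls 1 company.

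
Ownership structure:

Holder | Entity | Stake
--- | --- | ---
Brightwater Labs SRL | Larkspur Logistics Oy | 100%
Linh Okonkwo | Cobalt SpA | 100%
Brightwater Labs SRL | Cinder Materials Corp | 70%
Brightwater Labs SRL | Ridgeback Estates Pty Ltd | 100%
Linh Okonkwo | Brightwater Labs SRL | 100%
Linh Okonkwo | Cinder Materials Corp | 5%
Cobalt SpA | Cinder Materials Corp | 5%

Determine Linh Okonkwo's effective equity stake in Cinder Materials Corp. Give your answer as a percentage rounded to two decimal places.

Linh reaches Cinder along 3 paths.
Via Cobalt: 100% × 5% = 5%.
Direct stake: 5% = 5%.
Via Brightwater: 100% × 70% = 70%.
Total: 5% + 5% + 70% = 80%.
Rounded: 80.00%.

80.00%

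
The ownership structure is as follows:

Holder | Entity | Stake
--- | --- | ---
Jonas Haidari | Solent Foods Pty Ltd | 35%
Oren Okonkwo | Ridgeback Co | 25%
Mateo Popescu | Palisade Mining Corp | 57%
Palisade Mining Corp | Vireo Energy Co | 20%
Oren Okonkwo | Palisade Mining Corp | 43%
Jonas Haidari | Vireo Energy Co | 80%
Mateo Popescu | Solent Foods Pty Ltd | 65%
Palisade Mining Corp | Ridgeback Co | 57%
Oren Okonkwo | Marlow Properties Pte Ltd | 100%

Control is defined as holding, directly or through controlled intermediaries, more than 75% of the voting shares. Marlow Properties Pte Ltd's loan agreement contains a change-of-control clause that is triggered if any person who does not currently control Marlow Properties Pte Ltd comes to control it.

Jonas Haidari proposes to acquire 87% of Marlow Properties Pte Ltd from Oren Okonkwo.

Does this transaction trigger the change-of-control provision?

Yes

The purchase adds only to Jonas's holdings (Oren's stake shrinks), so Jonas is the only person who could newly come to control Marlow.
Jonas holds 80% of Vireo, so Jonas controls Vireo.
Neither Jonas nor any entity Jonas controls holds any voting interest in Marlow.
So before the transaction, Jonas does not control Marlow.
After the purchase, Jonas holds 87% of Marlow directly, and Oren's stake falls to 13%.
Jonas holds 87% of Marlow, so Jonas controls Marlow.
Jonas did not control Marlow before and does after, so the clause is triggered.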